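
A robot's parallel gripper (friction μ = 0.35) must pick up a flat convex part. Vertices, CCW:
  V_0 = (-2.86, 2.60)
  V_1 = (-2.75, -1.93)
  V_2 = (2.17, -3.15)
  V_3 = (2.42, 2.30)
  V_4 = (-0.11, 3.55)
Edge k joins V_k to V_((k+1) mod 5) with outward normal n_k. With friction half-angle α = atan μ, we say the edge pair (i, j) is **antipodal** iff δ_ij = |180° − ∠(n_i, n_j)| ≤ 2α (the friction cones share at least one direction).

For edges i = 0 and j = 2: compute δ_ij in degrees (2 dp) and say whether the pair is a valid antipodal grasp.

δ = 4.02°, valid

α = atan 0.35 = 19.29°;  2α = 38.58°
edge 0: e_0 = (+0.11, -4.53);  n_0 = (-0.9997, -0.0243)
edge 2: e_2 = (+0.25, +5.45);  n_2 = (+0.9989, -0.0458)
∠(n_0, n_2) = 175.98°
δ = |180° − 175.98°| = 4.02°
4.02° ≤ 2α = 38.58°  →  valid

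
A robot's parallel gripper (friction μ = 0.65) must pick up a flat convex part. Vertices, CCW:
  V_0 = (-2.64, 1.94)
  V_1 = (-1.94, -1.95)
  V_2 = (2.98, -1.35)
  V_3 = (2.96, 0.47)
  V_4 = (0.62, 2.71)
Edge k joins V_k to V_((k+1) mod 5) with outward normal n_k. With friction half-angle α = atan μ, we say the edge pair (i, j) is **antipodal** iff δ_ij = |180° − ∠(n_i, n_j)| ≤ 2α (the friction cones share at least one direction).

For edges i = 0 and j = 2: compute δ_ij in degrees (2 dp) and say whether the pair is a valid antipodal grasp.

α = atan 0.65 = 33.02°;  2α = 66.05°
edge 0: e_0 = (+0.70, -3.89);  n_0 = (-0.9842, -0.1771)
edge 2: e_2 = (-0.02, +1.82);  n_2 = (+0.9999, +0.0110)
∠(n_0, n_2) = 170.43°
δ = |180° − 170.43°| = 9.57°
9.57° ≤ 2α = 66.05°  →  valid

δ = 9.57°, valid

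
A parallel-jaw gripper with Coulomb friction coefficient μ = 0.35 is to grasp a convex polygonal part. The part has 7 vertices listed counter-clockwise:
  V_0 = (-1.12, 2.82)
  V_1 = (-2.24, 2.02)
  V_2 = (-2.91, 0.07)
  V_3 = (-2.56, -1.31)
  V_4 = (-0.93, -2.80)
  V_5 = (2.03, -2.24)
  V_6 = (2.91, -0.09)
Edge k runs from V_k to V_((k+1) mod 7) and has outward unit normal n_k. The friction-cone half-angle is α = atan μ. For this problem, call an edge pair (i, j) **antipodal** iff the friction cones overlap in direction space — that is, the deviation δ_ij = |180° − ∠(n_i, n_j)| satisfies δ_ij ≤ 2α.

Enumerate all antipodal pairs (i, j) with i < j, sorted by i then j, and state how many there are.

α = atan 0.35 = 19.29°;  2α = 38.58°
n_0 = (-0.5812, +0.8137)
n_1 = (-0.9457, +0.3249)
n_2 = (-0.9693, -0.2458)
n_3 = (-0.6747, -0.7381)
n_4 = (+0.1859, -0.9826)
n_5 = (+0.9255, -0.3788)
n_6 = (+0.5854, +0.8107)
  (0,1): δ = 144.50°  ·
  (0,2): δ = 111.31°  ·
  (0,3): δ = 77.97°  ·
  (0,4): δ = 24.82°  ✓
  (0,5): δ = 32.20°  ✓
  (0,6): δ = 108.63°  ·
  (1,2): δ = 146.81°  ·
  (1,3): δ = 113.47°  ·
  (1,4): δ = 60.32°  ·
  (1,5): δ = 3.30°  ✓
  (1,6): δ = 73.13°  ·
  (2,3): δ = 146.66°  ·
  (2,4): δ = 93.52°  ·
  (2,5): δ = 36.49°  ✓
  (2,6): δ = 39.94°  ·
  (3,4): δ = 126.86°  ·
  (3,5): δ = 69.83°  ·
  (3,6): δ = 6.60°  ✓
  (4,5): δ = 122.97°  ·
  (4,6): δ = 46.55°  ·
  (5,6): δ = 103.57°  ·
antipodal pairs: 5

count = 5; pairs: (0,4), (0,5), (1,5), (2,5), (3,6)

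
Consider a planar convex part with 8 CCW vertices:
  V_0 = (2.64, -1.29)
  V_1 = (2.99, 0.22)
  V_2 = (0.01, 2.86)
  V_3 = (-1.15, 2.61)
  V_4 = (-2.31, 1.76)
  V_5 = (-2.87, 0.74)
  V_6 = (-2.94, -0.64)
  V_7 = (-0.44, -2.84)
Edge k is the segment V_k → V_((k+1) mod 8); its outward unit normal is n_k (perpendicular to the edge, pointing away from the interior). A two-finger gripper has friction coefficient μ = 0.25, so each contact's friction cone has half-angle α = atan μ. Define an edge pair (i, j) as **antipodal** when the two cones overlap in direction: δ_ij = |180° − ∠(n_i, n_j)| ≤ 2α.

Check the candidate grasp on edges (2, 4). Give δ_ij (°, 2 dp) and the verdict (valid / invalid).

α = atan 0.25 = 14.04°;  2α = 28.07°
edge 2: e_2 = (-1.16, -0.25);  n_2 = (-0.2107, +0.9776)
edge 4: e_4 = (-0.56, -1.02);  n_4 = (-0.8766, +0.4813)
∠(n_2, n_4) = 49.07°
δ = |180° − 49.07°| = 130.93°
130.93° > 2α = 28.07°  →  invalid

δ = 130.93°, invalid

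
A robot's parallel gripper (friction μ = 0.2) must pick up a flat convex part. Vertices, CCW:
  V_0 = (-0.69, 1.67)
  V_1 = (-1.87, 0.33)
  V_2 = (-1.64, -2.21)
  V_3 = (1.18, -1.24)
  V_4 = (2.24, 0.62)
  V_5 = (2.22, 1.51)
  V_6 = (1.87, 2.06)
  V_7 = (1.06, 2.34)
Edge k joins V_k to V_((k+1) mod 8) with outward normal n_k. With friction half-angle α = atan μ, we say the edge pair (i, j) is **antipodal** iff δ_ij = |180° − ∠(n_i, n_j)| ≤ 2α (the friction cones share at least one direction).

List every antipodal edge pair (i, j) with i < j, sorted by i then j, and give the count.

count = 3; pairs: (0,3), (1,4), (2,7)

α = atan 0.2 = 11.31°;  2α = 22.62°
n_0 = (-0.7505, +0.6609)
n_1 = (-0.9959, -0.0902)
n_2 = (+0.3253, -0.9456)
n_3 = (+0.8688, -0.4951)
n_4 = (+0.9997, +0.0225)
n_5 = (+0.8437, +0.5369)
n_6 = (+0.3267, +0.9451)
n_7 = (-0.3575, +0.9339)
  (0,1): δ = 133.46°  ·
  (0,2): δ = 29.65°  ·
  (0,3): δ = 11.69°  ✓
  (0,4): δ = 42.65°  ·
  (0,5): δ = 73.84°  ·
  (0,6): δ = 112.30°  ·
  (0,7): δ = 152.32°  ·
  (1,2): δ = 76.19°  ·
  (1,3): δ = 34.85°  ·
  (1,4): δ = 3.89°  ✓
  (1,5): δ = 27.30°  ·
  (1,6): δ = 65.76°  ·
  (1,7): δ = 105.78°  ·
  (2,3): δ = 138.66°  ·
  (2,4): δ = 107.69°  ·
  (2,5): δ = 76.51°  ·
  (2,6): δ = 38.05°  ·
  (2,7): δ = 1.97°  ✓
  (3,4): δ = 149.03°  ·
  (3,5): δ = 117.85°  ·
  (3,6): δ = 79.39°  ·
  (3,7): δ = 39.37°  ·
  (4,5): δ = 148.82°  ·
  (4,6): δ = 110.36°  ·
  (4,7): δ = 70.34°  ·
  (5,6): δ = 141.54°  ·
  (5,7): δ = 101.52°  ·
  (6,7): δ = 139.98°  ·
antipodal pairs: 3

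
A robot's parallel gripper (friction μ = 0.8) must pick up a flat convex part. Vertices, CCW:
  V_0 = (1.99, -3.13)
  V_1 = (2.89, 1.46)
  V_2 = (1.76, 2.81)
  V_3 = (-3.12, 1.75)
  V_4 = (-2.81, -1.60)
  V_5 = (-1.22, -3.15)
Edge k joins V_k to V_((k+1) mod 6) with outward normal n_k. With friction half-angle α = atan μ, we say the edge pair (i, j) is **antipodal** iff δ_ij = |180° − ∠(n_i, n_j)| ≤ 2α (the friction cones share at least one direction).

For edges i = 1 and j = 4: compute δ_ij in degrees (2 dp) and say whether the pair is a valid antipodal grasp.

δ = 5.80°, valid

α = atan 0.8 = 38.66°;  2α = 77.32°
edge 1: e_1 = (-1.13, +1.35);  n_1 = (+0.7668, +0.6419)
edge 4: e_4 = (+1.59, -1.55);  n_4 = (-0.6980, -0.7161)
∠(n_1, n_4) = 174.20°
δ = |180° − 174.20°| = 5.80°
5.80° ≤ 2α = 77.32°  →  valid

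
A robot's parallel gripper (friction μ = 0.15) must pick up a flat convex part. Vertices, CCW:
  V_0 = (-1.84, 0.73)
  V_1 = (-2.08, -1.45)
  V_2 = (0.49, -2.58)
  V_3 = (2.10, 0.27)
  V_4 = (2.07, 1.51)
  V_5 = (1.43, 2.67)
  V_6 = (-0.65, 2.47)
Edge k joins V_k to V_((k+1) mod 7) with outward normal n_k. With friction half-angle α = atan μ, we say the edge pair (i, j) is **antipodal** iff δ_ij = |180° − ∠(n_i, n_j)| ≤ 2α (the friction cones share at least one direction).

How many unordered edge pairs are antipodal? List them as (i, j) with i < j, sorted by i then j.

α = atan 0.15 = 8.53°;  2α = 17.06°
n_0 = (-0.9940, +0.1094)
n_1 = (-0.4025, -0.9154)
n_2 = (+0.8707, -0.4919)
n_3 = (+0.9997, +0.0242)
n_4 = (+0.8756, +0.4831)
n_5 = (-0.0957, +0.9954)
n_6 = (-0.8254, +0.5645)
  (0,1): δ = 107.45°  ·
  (0,2): δ = 23.18°  ·
  (0,3): δ = 7.67°  ✓
  (0,4): δ = 35.17°  ·
  (0,5): δ = 101.77°  ·
  (0,6): δ = 151.91°  ·
  (1,2): δ = 95.73°  ·
  (1,3): δ = 64.88°  ·
  (1,4): δ = 37.38°  ·
  (1,5): δ = 29.23°  ·
  (1,6): δ = 79.37°  ·
  (2,3): δ = 149.15°  ·
  (2,4): δ = 121.65°  ·
  (2,5): δ = 55.05°  ·
  (2,6): δ = 4.91°  ✓
  (3,4): δ = 152.50°  ·
  (3,5): δ = 85.89°  ·
  (3,6): δ = 35.75°  ·
  (4,5): δ = 113.39°  ·
  (4,6): δ = 63.26°  ·
  (5,6): δ = 129.86°  ·
antipodal pairs: 2

count = 2; pairs: (0,3), (2,6)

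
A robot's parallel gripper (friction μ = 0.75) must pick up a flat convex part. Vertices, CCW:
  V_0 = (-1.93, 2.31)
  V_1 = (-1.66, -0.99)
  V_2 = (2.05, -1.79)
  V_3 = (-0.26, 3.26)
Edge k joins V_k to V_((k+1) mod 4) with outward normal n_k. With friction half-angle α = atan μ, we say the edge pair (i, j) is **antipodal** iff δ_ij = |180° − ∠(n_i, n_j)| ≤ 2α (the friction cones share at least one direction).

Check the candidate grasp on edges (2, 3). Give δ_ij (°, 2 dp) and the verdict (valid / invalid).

δ = 84.95°, invalid

α = atan 0.75 = 36.87°;  2α = 73.74°
edge 2: e_2 = (-2.31, +5.05);  n_2 = (+0.9094, +0.4160)
edge 3: e_3 = (-1.67, -0.95);  n_3 = (-0.4945, +0.8692)
∠(n_2, n_3) = 95.05°
δ = |180° − 95.05°| = 84.95°
84.95° > 2α = 73.74°  →  invalid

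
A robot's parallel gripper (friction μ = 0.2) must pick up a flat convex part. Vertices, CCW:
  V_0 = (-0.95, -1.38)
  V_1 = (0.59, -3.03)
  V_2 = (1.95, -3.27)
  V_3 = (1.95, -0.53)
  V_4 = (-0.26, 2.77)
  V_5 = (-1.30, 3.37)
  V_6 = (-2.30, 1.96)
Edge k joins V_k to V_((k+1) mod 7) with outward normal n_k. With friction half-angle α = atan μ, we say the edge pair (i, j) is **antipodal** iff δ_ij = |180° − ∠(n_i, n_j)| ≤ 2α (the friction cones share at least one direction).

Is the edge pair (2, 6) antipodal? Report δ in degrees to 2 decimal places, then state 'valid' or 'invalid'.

α = atan 0.2 = 11.31°;  2α = 22.62°
edge 2: e_2 = (+0.00, +2.74);  n_2 = (+1.0000, -0.0000)
edge 6: e_6 = (+1.35, -3.34);  n_6 = (-0.9271, -0.3747)
∠(n_2, n_6) = 157.99°
δ = |180° − 157.99°| = 22.01°
22.01° ≤ 2α = 22.62°  →  valid

δ = 22.01°, valid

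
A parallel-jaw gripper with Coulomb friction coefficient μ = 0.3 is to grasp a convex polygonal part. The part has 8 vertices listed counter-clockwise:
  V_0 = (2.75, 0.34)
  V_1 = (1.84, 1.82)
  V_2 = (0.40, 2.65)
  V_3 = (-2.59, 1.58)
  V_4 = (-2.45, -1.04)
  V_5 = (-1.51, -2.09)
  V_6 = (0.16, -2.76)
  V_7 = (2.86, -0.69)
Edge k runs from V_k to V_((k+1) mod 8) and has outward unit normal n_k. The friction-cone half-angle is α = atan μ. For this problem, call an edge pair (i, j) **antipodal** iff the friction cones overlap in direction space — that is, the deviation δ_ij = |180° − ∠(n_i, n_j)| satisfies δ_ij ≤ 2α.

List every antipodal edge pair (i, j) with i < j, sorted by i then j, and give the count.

count = 6; pairs: (0,3), (0,4), (1,4), (1,5), (2,6), (3,7)

α = atan 0.3 = 16.70°;  2α = 33.40°
n_0 = (+0.8519, +0.5238)
n_1 = (+0.4994, +0.8664)
n_2 = (-0.3369, +0.9415)
n_3 = (-0.9986, -0.0534)
n_4 = (-0.7451, -0.6670)
n_5 = (-0.3723, -0.9281)
n_6 = (+0.6084, -0.7936)
n_7 = (+0.9943, +0.1062)
  (0,1): δ = 151.54°  ·
  (0,2): δ = 101.90°  ·
  (0,3): δ = 28.53°  ✓
  (0,4): δ = 10.25°  ✓
  (0,5): δ = 36.55°  ·
  (0,6): δ = 95.89°  ·
  (0,7): δ = 154.51°  ·
  (1,2): δ = 130.35°  ·
  (1,3): δ = 56.98°  ·
  (1,4): δ = 18.21°  ✓
  (1,5): δ = 8.10°  ✓
  (1,6): δ = 67.43°  ·
  (1,7): δ = 126.05°  ·
  (2,3): δ = 106.63°  ·
  (2,4): δ = 67.85°  ·
  (2,5): δ = 41.55°  ·
  (2,6): δ = 17.79°  ✓
  (2,7): δ = 76.41°  ·
  (3,4): δ = 141.22°  ·
  (3,5): δ = 114.92°  ·
  (3,6): δ = 55.58°  ·
  (3,7): δ = 3.04°  ✓
  (4,5): δ = 153.70°  ·
  (4,6): δ = 94.36°  ·
  (4,7): δ = 35.74°  ·
  (5,6): δ = 120.66°  ·
  (5,7): δ = 62.04°  ·
  (6,7): δ = 121.38°  ·
antipodal pairs: 6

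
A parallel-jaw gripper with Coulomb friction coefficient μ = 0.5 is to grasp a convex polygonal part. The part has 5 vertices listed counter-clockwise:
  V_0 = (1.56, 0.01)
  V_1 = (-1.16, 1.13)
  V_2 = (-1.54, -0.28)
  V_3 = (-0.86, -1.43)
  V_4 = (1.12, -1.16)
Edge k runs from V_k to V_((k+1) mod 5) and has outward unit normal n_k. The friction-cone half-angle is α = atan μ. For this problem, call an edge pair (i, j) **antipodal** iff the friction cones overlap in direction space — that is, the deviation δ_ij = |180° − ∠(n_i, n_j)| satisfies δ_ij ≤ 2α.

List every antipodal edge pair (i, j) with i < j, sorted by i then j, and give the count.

count = 4; pairs: (0,2), (0,3), (1,4), (2,4)

α = atan 0.5 = 26.57°;  2α = 53.13°
n_0 = (+0.3807, +0.9247)
n_1 = (-0.9655, +0.2602)
n_2 = (-0.8608, -0.5090)
n_3 = (+0.1351, -0.9908)
n_4 = (+0.9360, -0.3520)
  (0,1): δ = 82.70°  ·
  (0,2): δ = 37.02°  ✓
  (0,3): δ = 30.15°  ✓
  (0,4): δ = 91.77°  ·
  (1,2): δ = 134.32°  ·
  (1,3): δ = 67.15°  ·
  (1,4): δ = 5.53°  ✓
  (2,3): δ = 112.83°  ·
  (2,4): δ = 51.21°  ✓
  (3,4): δ = 118.37°  ·
antipodal pairs: 4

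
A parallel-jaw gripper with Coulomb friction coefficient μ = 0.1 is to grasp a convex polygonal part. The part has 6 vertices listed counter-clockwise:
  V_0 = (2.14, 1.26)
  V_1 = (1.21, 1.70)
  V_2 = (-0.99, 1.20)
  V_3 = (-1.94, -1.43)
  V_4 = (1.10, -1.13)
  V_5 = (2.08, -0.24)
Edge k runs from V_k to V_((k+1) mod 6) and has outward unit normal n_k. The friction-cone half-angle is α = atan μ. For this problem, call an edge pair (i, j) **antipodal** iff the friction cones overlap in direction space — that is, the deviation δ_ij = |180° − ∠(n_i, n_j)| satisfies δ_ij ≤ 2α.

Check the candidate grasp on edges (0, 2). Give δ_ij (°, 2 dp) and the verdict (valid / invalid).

δ = 84.54°, invalid

α = atan 0.1 = 5.71°;  2α = 11.42°
edge 0: e_0 = (-0.93, +0.44);  n_0 = (+0.4277, +0.9039)
edge 2: e_2 = (-0.95, -2.63);  n_2 = (-0.9405, +0.3397)
∠(n_0, n_2) = 95.46°
δ = |180° − 95.46°| = 84.54°
84.54° > 2α = 11.42°  →  invalid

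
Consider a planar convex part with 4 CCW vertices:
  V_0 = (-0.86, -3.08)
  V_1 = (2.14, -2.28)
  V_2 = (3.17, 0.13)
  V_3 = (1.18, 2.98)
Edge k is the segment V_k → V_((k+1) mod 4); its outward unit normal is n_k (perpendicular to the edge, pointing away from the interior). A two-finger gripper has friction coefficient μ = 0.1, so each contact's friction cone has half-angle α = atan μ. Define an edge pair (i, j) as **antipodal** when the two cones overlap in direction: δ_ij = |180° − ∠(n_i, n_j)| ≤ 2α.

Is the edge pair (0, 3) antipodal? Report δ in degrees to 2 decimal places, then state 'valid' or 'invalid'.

α = atan 0.1 = 5.71°;  2α = 11.42°
edge 0: e_0 = (+3.00, +0.80);  n_0 = (+0.2577, -0.9662)
edge 3: e_3 = (-2.04, -6.06);  n_3 = (-0.9477, +0.3190)
∠(n_0, n_3) = 123.54°
δ = |180° − 123.54°| = 56.46°
56.46° > 2α = 11.42°  →  invalid

δ = 56.46°, invalid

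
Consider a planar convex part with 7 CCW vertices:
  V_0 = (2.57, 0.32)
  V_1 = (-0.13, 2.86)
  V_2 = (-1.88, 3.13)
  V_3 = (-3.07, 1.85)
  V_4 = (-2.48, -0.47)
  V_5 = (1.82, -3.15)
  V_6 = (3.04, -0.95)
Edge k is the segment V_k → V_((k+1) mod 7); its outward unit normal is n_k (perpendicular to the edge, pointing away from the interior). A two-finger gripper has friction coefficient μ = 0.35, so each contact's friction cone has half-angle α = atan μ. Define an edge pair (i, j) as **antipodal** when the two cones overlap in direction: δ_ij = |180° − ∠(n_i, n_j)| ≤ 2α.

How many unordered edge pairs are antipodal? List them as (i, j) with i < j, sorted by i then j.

α = atan 0.35 = 19.29°;  2α = 38.58°
n_0 = (+0.6852, +0.7284)
n_1 = (+0.1525, +0.9883)
n_2 = (-0.7324, +0.6809)
n_3 = (-0.9692, -0.2465)
n_4 = (-0.5289, -0.8487)
n_5 = (+0.8745, -0.4850)
n_6 = (+0.9378, +0.3471)
  (0,1): δ = 145.52°  ·
  (0,2): δ = 89.66°  ·
  (0,3): δ = 32.48°  ✓
  (0,4): δ = 11.32°  ✓
  (0,5): δ = 104.24°  ·
  (0,6): δ = 153.56°  ·
  (1,2): δ = 124.14°  ·
  (1,3): δ = 66.96°  ·
  (1,4): δ = 23.16°  ✓
  (1,5): δ = 69.76°  ·
  (1,6): δ = 119.08°  ·
  (2,3): δ = 122.82°  ·
  (2,4): δ = 79.02°  ·
  (2,5): δ = 13.90°  ✓
  (2,6): δ = 63.22°  ·
  (3,4): δ = 136.20°  ·
  (3,5): δ = 43.28°  ·
  (3,6): δ = 6.04°  ✓
  (4,5): δ = 87.08°  ·
  (4,6): δ = 37.76°  ✓
  (5,6): δ = 130.68°  ·
antipodal pairs: 6

count = 6; pairs: (0,3), (0,4), (1,4), (2,5), (3,6), (4,6)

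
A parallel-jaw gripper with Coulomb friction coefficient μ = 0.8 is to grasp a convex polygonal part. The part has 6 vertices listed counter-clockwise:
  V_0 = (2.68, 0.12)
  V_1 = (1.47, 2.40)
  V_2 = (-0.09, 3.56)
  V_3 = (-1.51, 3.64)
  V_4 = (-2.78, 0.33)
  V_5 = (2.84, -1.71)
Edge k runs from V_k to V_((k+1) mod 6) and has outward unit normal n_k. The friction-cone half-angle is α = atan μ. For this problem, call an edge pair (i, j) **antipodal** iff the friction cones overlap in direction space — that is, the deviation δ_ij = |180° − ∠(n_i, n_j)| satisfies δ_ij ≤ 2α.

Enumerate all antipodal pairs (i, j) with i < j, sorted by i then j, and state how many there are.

α = atan 0.8 = 38.66°;  2α = 77.32°
n_0 = (+0.8833, +0.4688)
n_1 = (+0.5967, +0.8025)
n_2 = (+0.0562, +0.9984)
n_3 = (-0.9336, +0.3582)
n_4 = (-0.3412, -0.9400)
n_5 = (+0.9962, +0.0871)
  (0,1): δ = 154.59°  ·
  (0,2): δ = 121.18°  ·
  (0,3): δ = 48.95°  ✓
  (0,4): δ = 42.09°  ✓
  (0,5): δ = 157.04°  ·
  (1,2): δ = 146.59°  ·
  (1,3): δ = 74.36°  ✓
  (1,4): δ = 16.68°  ✓
  (1,5): δ = 131.63°  ·
  (2,3): δ = 107.77°  ·
  (2,4): δ = 16.73°  ✓
  (2,5): δ = 98.22°  ·
  (3,4): δ = 88.96°  ·
  (3,5): δ = 25.99°  ✓
  (4,5): δ = 65.05°  ✓
antipodal pairs: 7

count = 7; pairs: (0,3), (0,4), (1,3), (1,4), (2,4), (3,5), (4,5)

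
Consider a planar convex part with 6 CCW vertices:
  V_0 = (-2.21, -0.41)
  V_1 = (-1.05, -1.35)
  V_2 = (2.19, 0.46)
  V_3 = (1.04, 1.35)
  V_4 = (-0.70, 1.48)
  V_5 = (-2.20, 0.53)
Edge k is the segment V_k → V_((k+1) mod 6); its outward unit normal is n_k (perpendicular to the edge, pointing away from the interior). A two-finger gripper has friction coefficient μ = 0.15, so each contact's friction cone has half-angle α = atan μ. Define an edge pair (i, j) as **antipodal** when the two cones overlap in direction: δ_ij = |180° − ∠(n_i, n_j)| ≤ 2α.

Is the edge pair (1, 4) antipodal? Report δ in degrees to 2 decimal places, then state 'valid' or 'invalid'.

δ = 3.16°, valid

α = atan 0.15 = 8.53°;  2α = 17.06°
edge 1: e_1 = (+3.24, +1.81);  n_1 = (+0.4877, -0.8730)
edge 4: e_4 = (-1.50, -0.95);  n_4 = (-0.5351, +0.8448)
∠(n_1, n_4) = 176.84°
δ = |180° − 176.84°| = 3.16°
3.16° ≤ 2α = 17.06°  →  valid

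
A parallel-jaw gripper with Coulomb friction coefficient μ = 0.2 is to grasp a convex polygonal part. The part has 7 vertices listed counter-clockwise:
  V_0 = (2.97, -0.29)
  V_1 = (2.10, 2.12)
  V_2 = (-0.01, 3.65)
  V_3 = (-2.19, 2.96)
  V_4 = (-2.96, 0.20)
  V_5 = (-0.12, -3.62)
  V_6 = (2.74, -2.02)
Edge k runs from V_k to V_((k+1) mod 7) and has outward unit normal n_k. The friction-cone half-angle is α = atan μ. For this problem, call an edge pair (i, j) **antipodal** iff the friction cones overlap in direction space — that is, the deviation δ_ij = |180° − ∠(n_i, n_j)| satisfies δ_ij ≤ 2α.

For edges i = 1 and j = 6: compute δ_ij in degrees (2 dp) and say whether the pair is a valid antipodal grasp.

δ = 118.37°, invalid

α = atan 0.2 = 11.31°;  2α = 22.62°
edge 1: e_1 = (-2.11, +1.53);  n_1 = (+0.5870, +0.8096)
edge 6: e_6 = (+0.23, +1.73);  n_6 = (+0.9913, -0.1318)
∠(n_1, n_6) = 61.63°
δ = |180° − 61.63°| = 118.37°
118.37° > 2α = 22.62°  →  invalid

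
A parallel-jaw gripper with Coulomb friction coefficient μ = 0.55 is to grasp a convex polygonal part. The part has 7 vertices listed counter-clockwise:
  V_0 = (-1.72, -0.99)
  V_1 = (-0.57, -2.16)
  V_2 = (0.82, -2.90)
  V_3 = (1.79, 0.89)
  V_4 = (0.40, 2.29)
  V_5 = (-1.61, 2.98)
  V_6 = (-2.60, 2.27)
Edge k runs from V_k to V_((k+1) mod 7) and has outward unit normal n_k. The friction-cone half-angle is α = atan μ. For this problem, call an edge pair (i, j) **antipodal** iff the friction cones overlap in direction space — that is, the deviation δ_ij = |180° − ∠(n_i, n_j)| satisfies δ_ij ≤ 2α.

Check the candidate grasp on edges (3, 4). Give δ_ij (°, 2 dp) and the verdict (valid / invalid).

δ = 153.74°, invalid

α = atan 0.55 = 28.81°;  2α = 57.62°
edge 3: e_3 = (-1.39, +1.40);  n_3 = (+0.7096, +0.7046)
edge 4: e_4 = (-2.01, +0.69);  n_4 = (+0.3247, +0.9458)
∠(n_3, n_4) = 26.26°
δ = |180° − 26.26°| = 153.74°
153.74° > 2α = 57.62°  →  invalid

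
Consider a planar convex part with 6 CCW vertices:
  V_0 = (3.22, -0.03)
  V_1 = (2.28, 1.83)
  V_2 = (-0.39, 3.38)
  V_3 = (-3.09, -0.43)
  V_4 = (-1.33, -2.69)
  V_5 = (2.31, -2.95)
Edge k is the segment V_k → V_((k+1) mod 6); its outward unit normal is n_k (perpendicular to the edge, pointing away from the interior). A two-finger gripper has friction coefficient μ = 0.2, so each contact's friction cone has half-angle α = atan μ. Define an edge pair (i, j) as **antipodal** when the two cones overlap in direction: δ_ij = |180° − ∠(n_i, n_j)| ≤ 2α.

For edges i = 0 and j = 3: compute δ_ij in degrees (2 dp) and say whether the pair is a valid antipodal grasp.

α = atan 0.2 = 11.31°;  2α = 22.62°
edge 0: e_0 = (-0.94, +1.86);  n_0 = (+0.8925, +0.4510)
edge 3: e_3 = (+1.76, -2.26);  n_3 = (-0.7890, -0.6144)
∠(n_0, n_3) = 168.90°
δ = |180° − 168.90°| = 11.10°
11.10° ≤ 2α = 22.62°  →  valid

δ = 11.10°, valid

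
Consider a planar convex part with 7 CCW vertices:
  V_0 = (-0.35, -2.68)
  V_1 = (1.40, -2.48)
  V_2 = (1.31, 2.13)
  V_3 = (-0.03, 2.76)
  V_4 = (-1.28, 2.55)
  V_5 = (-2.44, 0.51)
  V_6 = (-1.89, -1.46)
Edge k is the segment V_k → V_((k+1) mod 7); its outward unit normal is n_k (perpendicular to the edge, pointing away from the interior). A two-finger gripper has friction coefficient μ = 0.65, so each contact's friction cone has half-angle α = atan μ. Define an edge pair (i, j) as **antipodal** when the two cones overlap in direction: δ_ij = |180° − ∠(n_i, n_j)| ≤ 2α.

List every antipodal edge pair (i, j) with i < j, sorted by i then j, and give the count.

α = atan 0.65 = 33.02°;  2α = 66.05°
n_0 = (+0.1135, -0.9935)
n_1 = (+0.9998, +0.0195)
n_2 = (+0.4255, +0.9050)
n_3 = (-0.1657, +0.9862)
n_4 = (-0.8693, +0.4943)
n_5 = (-0.9632, -0.2689)
n_6 = (-0.6210, -0.7838)
  (0,1): δ = 95.40°  ·
  (0,2): δ = 31.70°  ✓
  (0,3): δ = 3.02°  ✓
  (0,4): δ = 53.86°  ✓
  (0,5): δ = 99.08°  ·
  (0,6): δ = 135.09°  ·
  (1,2): δ = 116.30°  ·
  (1,3): δ = 81.58°  ·
  (1,4): δ = 30.74°  ✓
  (1,5): δ = 14.48°  ✓
  (1,6): δ = 50.50°  ✓
  (2,3): δ = 145.28°  ·
  (2,4): δ = 94.44°  ·
  (2,5): δ = 49.22°  ✓
  (2,6): δ = 13.21°  ✓
  (3,4): δ = 129.16°  ·
  (3,5): δ = 83.94°  ·
  (3,6): δ = 47.92°  ✓
  (4,5): δ = 134.78°  ·
  (4,6): δ = 98.76°  ·
  (5,6): δ = 143.99°  ·
antipodal pairs: 9

count = 9; pairs: (0,2), (0,3), (0,4), (1,4), (1,5), (1,6), (2,5), (2,6), (3,6)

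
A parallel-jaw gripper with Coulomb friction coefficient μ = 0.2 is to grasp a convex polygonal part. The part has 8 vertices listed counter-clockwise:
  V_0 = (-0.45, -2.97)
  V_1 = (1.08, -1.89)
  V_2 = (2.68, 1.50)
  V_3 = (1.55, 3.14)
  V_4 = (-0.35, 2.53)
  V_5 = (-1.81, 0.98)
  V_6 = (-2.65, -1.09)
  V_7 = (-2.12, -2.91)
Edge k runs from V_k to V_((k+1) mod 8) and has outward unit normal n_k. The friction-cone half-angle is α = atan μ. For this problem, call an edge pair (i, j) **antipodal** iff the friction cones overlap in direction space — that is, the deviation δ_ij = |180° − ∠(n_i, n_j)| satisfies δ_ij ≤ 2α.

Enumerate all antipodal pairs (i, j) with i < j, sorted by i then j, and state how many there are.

α = atan 0.2 = 11.31°;  2α = 22.62°
n_0 = (+0.5767, -0.8170)
n_1 = (+0.9043, -0.4268)
n_2 = (+0.8235, +0.5674)
n_3 = (-0.3057, +0.9521)
n_4 = (-0.7279, +0.6857)
n_5 = (-0.9266, +0.3760)
n_6 = (-0.9601, -0.2796)
n_7 = (-0.0359, -0.9994)
  (0,1): δ = 150.48°  ·
  (0,2): δ = 90.65°  ·
  (0,3): δ = 17.42°  ✓
  (0,4): δ = 11.50°  ✓
  (0,5): δ = 32.70°  ·
  (0,6): δ = 71.02°  ·
  (0,7): δ = 142.72°  ·
  (1,2): δ = 120.17°  ·
  (1,3): δ = 46.93°  ·
  (1,4): δ = 18.02°  ✓
  (1,5): δ = 3.18°  ✓
  (1,6): δ = 41.50°  ·
  (1,7): δ = 113.21°  ·
  (2,3): δ = 106.77°  ·
  (2,4): δ = 77.86°  ·
  (2,5): δ = 56.65°  ·
  (2,6): δ = 18.33°  ✓
  (2,7): δ = 53.37°  ·
  (3,4): δ = 151.09°  ·
  (3,5): δ = 129.89°  ·
  (3,6): δ = 91.56°  ·
  (3,7): δ = 19.86°  ✓
  (4,5): δ = 158.80°  ·
  (4,6): δ = 120.48°  ·
  (4,7): δ = 48.77°  ·
  (5,6): δ = 141.68°  ·
  (5,7): δ = 69.97°  ·
  (6,7): δ = 108.29°  ·
antipodal pairs: 6

count = 6; pairs: (0,3), (0,4), (1,4), (1,5), (2,6), (3,7)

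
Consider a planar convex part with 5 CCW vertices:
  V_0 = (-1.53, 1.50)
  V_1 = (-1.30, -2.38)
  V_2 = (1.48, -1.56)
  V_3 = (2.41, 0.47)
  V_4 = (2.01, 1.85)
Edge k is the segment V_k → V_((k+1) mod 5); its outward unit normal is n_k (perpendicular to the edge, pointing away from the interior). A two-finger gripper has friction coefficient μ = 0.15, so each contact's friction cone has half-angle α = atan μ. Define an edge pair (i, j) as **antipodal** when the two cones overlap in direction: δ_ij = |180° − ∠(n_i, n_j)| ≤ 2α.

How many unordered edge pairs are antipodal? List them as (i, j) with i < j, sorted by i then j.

α = atan 0.15 = 8.53°;  2α = 17.06°
n_0 = (-0.9982, -0.0592)
n_1 = (+0.2829, -0.9591)
n_2 = (+0.9091, -0.4165)
n_3 = (+0.9605, +0.2784)
n_4 = (-0.0984, +0.9951)
  (0,1): δ = 76.96°  ·
  (0,2): δ = 28.01°  ·
  (0,3): δ = 12.77°  ✓
  (0,4): δ = 92.25°  ·
  (1,2): δ = 131.05°  ·
  (1,3): δ = 90.27°  ·
  (1,4): δ = 10.79°  ✓
  (2,3): δ = 139.22°  ·
  (2,4): δ = 59.74°  ·
  (3,4): δ = 100.52°  ·
antipodal pairs: 2

count = 2; pairs: (0,3), (1,4)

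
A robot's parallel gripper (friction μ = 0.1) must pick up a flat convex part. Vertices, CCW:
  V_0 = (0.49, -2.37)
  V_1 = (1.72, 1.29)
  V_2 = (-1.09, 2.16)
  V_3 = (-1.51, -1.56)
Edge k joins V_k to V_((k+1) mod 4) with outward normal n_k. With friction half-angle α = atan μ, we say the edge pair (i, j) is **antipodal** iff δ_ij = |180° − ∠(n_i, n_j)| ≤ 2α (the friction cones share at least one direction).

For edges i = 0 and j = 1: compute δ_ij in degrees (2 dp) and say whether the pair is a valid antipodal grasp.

δ = 88.63°, invalid

α = atan 0.1 = 5.71°;  2α = 11.42°
edge 0: e_0 = (+1.23, +3.66);  n_0 = (+0.9479, -0.3186)
edge 1: e_1 = (-2.81, +0.87);  n_1 = (+0.2958, +0.9553)
∠(n_0, n_1) = 91.37°
δ = |180° − 91.37°| = 88.63°
88.63° > 2α = 11.42°  →  invalid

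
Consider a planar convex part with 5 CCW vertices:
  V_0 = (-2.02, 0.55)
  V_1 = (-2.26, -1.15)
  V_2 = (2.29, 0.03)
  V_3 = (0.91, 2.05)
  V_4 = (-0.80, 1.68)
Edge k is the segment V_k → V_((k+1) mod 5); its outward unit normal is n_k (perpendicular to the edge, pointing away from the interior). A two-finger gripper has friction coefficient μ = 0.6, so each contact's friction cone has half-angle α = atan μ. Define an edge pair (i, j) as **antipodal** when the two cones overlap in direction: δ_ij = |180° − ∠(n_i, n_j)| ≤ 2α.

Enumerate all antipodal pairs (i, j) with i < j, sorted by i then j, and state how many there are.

count = 3; pairs: (0,2), (1,3), (1,4)

α = atan 0.6 = 30.96°;  2α = 61.93°
n_0 = (-0.9902, +0.1398)
n_1 = (+0.2510, -0.9680)
n_2 = (+0.8257, +0.5641)
n_3 = (-0.2115, +0.9774)
n_4 = (-0.6795, +0.7336)
  (0,1): δ = 67.43°  ·
  (0,2): δ = 42.38°  ✓
  (0,3): δ = 110.24°  ·
  (0,4): δ = 140.84°  ·
  (1,2): δ = 70.20°  ·
  (1,3): δ = 2.33°  ✓
  (1,4): δ = 28.27°  ✓
  (2,3): δ = 112.13°  ·
  (2,4): δ = 81.53°  ·
  (3,4): δ = 149.40°  ·
antipodal pairs: 3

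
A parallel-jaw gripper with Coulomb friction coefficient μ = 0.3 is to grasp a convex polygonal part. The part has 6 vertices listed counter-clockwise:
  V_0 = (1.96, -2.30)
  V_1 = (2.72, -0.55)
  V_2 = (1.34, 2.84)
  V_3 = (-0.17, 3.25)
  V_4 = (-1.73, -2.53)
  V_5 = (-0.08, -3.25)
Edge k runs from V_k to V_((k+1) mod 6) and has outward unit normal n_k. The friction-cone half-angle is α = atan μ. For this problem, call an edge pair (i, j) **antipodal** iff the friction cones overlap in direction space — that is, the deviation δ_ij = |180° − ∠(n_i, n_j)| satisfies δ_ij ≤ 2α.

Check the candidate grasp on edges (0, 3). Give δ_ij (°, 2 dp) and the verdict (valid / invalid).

δ = 8.37°, valid

α = atan 0.3 = 16.70°;  2α = 33.40°
edge 0: e_0 = (+0.76, +1.75);  n_0 = (+0.9172, -0.3983)
edge 3: e_3 = (-1.56, -5.78);  n_3 = (-0.9655, +0.2606)
∠(n_0, n_3) = 171.63°
δ = |180° − 171.63°| = 8.37°
8.37° ≤ 2α = 33.40°  →  valid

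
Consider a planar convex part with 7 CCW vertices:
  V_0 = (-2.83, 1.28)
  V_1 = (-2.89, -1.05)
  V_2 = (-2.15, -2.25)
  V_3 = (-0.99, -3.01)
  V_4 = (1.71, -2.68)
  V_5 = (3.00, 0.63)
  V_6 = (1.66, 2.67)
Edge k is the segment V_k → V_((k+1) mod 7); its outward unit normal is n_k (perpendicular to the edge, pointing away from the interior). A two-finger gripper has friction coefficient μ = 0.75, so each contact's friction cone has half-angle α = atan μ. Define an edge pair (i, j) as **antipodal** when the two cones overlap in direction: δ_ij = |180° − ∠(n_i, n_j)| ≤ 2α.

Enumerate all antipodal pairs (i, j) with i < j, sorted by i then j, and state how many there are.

α = atan 0.75 = 36.87°;  2α = 73.74°
n_0 = (-0.9997, +0.0257)
n_1 = (-0.8512, -0.5249)
n_2 = (-0.5480, -0.8365)
n_3 = (+0.1213, -0.9926)
n_4 = (+0.9317, -0.3631)
n_5 = (+0.8358, +0.5490)
n_6 = (-0.2957, +0.9553)
  (0,1): δ = 146.86°  ·
  (0,2): δ = 121.76°  ·
  (0,3): δ = 81.56°  ·
  (0,4): δ = 19.82°  ✓
  (0,5): δ = 34.77°  ✓
  (0,6): δ = 108.68°  ·
  (1,2): δ = 154.89°  ·
  (1,3): δ = 114.69°  ·
  (1,4): δ = 52.95°  ✓
  (1,5): δ = 1.64°  ✓
  (1,6): δ = 75.54°  ·
  (2,3): δ = 139.80°  ·
  (2,4): δ = 78.06°  ·
  (2,5): δ = 23.47°  ✓
  (2,6): δ = 50.43°  ✓
  (3,4): δ = 118.26°  ·
  (3,5): δ = 63.67°  ✓
  (3,6): δ = 10.23°  ✓
  (4,5): δ = 125.41°  ·
  (4,6): δ = 51.51°  ✓
  (5,6): δ = 106.10°  ·
antipodal pairs: 9

count = 9; pairs: (0,4), (0,5), (1,4), (1,5), (2,5), (2,6), (3,5), (3,6), (4,6)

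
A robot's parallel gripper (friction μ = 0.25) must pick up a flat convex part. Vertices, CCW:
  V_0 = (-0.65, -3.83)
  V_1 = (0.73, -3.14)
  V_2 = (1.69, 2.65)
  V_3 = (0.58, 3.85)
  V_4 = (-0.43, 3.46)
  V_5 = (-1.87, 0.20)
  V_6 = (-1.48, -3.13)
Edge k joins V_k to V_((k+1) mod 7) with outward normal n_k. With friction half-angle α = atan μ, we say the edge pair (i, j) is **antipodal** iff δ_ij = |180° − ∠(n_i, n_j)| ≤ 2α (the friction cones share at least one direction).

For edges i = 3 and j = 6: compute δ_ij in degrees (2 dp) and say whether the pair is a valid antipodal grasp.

α = atan 0.25 = 14.04°;  2α = 28.07°
edge 3: e_3 = (-1.01, -0.39);  n_3 = (-0.3602, +0.9329)
edge 6: e_6 = (+0.83, -0.70);  n_6 = (-0.6447, -0.7644)
∠(n_3, n_6) = 118.74°
δ = |180° − 118.74°| = 61.26°
61.26° > 2α = 28.07°  →  invalid

δ = 61.26°, invalid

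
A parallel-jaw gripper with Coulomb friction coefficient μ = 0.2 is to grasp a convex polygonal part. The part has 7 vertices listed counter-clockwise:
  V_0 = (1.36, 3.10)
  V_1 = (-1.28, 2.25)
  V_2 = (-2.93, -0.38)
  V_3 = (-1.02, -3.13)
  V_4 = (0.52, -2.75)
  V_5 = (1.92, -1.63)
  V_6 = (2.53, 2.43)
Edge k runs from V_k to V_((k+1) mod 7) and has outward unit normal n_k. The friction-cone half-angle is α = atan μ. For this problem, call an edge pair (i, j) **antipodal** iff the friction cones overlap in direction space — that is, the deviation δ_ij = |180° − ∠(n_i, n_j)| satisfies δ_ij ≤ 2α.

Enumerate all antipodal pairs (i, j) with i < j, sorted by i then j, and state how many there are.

α = atan 0.2 = 11.31°;  2α = 22.62°
n_0 = (-0.3065, +0.9519)
n_1 = (-0.8471, +0.5314)
n_2 = (-0.8213, -0.5705)
n_3 = (+0.2396, -0.9709)
n_4 = (+0.6247, -0.7809)
n_5 = (+0.9889, -0.1486)
n_6 = (+0.4969, +0.8678)
  (0,1): δ = 139.95°  ·
  (0,2): δ = 73.07°  ·
  (0,3): δ = 3.99°  ✓
  (0,4): δ = 20.81°  ✓
  (0,5): δ = 63.61°  ·
  (0,6): δ = 132.36°  ·
  (1,2): δ = 113.12°  ·
  (1,3): δ = 44.04°  ·
  (1,4): δ = 19.24°  ✓
  (1,5): δ = 23.56°  ·
  (1,6): δ = 92.31°  ·
  (2,3): δ = 110.92°  ·
  (2,4): δ = 86.12°  ·
  (2,5): δ = 43.33°  ·
  (2,6): δ = 25.42°  ·
  (3,4): δ = 155.20°  ·
  (3,5): δ = 112.41°  ·
  (3,6): δ = 43.66°  ·
  (4,5): δ = 137.20°  ·
  (4,6): δ = 68.46°  ·
  (5,6): δ = 111.25°  ·
antipodal pairs: 3

count = 3; pairs: (0,3), (0,4), (1,4)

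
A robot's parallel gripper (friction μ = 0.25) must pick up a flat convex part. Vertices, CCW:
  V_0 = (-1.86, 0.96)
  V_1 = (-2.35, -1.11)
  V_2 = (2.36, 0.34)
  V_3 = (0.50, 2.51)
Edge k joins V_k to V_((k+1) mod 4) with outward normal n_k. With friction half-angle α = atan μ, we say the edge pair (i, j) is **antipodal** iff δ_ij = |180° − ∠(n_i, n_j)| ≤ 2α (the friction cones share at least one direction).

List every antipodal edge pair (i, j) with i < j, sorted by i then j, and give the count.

count = 1; pairs: (1,3)

α = atan 0.25 = 14.04°;  2α = 28.07°
n_0 = (-0.9731, +0.2303)
n_1 = (+0.2942, -0.9557)
n_2 = (+0.7593, +0.6508)
n_3 = (-0.5490, +0.8358)
  (0,1): δ = 59.57°  ·
  (0,2): δ = 53.92°  ·
  (0,3): δ = 136.61°  ·
  (1,2): δ = 66.51°  ·
  (1,3): δ = 16.18°  ✓
  (2,3): δ = 97.31°  ·
antipodal pairs: 1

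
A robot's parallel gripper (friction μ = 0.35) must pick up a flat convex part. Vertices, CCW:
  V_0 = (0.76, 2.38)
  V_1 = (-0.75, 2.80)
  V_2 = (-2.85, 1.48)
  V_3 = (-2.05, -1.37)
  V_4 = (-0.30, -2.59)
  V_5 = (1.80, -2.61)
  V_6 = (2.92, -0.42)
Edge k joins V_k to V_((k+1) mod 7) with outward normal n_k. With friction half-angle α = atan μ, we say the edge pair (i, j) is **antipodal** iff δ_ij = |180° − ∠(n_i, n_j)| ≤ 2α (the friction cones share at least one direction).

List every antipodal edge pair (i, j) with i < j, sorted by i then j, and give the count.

count = 6; pairs: (0,3), (0,4), (1,4), (1,5), (2,6), (3,6)

α = atan 0.35 = 19.29°;  2α = 38.58°
n_0 = (+0.2680, +0.9634)
n_1 = (-0.5322, +0.8466)
n_2 = (-0.9628, -0.2703)
n_3 = (-0.5719, -0.8203)
n_4 = (-0.0095, -1.0000)
n_5 = (+0.8903, -0.4553)
n_6 = (+0.7918, +0.6108)
  (0,1): δ = 132.30°  ·
  (0,2): δ = 58.78°  ·
  (0,3): δ = 19.34°  ✓
  (0,4): δ = 15.00°  ✓
  (0,5): δ = 78.46°  ·
  (0,6): δ = 143.19°  ·
  (1,2): δ = 106.47°  ·
  (1,3): δ = 67.03°  ·
  (1,4): δ = 32.70°  ✓
  (1,5): δ = 30.76°  ✓
  (1,6): δ = 95.50°  ·
  (2,3): δ = 140.56°  ·
  (2,4): δ = 106.23°  ·
  (2,5): δ = 42.77°  ·
  (2,6): δ = 21.97°  ✓
  (3,4): δ = 145.66°  ·
  (3,5): δ = 82.20°  ·
  (3,6): δ = 17.47°  ✓
  (4,5): δ = 116.54°  ·
  (4,6): δ = 51.81°  ·
  (5,6): δ = 115.27°  ·
antipodal pairs: 6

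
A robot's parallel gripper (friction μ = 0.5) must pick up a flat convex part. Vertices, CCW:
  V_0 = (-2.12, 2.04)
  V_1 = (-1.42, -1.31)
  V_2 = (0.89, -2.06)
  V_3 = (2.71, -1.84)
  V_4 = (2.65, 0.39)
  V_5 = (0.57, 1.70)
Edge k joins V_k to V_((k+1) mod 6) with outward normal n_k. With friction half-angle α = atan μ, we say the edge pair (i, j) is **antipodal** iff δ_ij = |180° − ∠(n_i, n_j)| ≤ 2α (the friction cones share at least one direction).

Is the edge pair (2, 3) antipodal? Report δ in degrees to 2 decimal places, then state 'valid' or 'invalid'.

α = atan 0.5 = 26.57°;  2α = 53.13°
edge 2: e_2 = (+1.82, +0.22);  n_2 = (+0.1200, -0.9928)
edge 3: e_3 = (-0.06, +2.23);  n_3 = (+0.9996, +0.0269)
∠(n_2, n_3) = 84.65°
δ = |180° − 84.65°| = 95.35°
95.35° > 2α = 53.13°  →  invalid

δ = 95.35°, invalid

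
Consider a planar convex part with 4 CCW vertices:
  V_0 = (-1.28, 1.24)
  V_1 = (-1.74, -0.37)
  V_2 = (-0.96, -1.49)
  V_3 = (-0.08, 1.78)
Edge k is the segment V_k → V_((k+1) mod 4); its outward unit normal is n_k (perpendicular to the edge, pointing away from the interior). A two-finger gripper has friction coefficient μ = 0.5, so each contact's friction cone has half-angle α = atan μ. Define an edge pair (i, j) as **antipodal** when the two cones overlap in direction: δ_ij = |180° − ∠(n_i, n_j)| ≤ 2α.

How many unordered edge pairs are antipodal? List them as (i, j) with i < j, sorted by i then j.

α = atan 0.5 = 26.57°;  2α = 53.13°
n_0 = (-0.9615, +0.2747)
n_1 = (-0.8206, -0.5715)
n_2 = (+0.9656, -0.2599)
n_3 = (-0.4104, +0.9119)
  (0,1): δ = 129.20°  ·
  (0,2): δ = 0.88°  ✓
  (0,3): δ = 130.17°  ·
  (1,2): δ = 49.92°  ✓
  (1,3): δ = 79.37°  ·
  (2,3): δ = 50.71°  ✓
antipodal pairs: 3

count = 3; pairs: (0,2), (1,2), (2,3)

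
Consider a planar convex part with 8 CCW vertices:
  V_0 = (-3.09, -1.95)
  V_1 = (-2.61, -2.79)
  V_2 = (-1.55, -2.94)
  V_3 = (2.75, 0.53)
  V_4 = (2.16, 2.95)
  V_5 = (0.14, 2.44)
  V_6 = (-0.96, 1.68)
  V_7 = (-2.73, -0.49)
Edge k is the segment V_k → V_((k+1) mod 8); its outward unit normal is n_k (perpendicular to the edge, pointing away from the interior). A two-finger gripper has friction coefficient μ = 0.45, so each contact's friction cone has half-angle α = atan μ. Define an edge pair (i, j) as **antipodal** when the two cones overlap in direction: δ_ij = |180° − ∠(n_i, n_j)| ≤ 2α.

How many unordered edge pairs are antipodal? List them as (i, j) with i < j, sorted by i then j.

count = 8; pairs: (0,3), (1,4), (1,5), (2,4), (2,5), (2,6), (2,7), (3,7)

α = atan 0.45 = 24.23°;  2α = 48.46°
n_0 = (-0.8682, -0.4961)
n_1 = (-0.1401, -0.9901)
n_2 = (+0.6280, -0.7782)
n_3 = (+0.9715, +0.2369)
n_4 = (-0.2448, +0.9696)
n_5 = (-0.5684, +0.8227)
n_6 = (-0.7749, +0.6321)
n_7 = (-0.9709, +0.2394)
  (0,1): δ = 127.80°  ·
  (0,2): δ = 80.84°  ·
  (0,3): δ = 16.04°  ✓
  (0,4): δ = 74.42°  ·
  (0,5): δ = 94.90°  ·
  (0,6): δ = 111.05°  ·
  (0,7): δ = 136.40°  ·
  (1,2): δ = 133.04°  ·
  (1,3): δ = 68.24°  ·
  (1,4): δ = 22.22°  ✓
  (1,5): δ = 42.70°  ✓
  (1,6): δ = 58.85°  ·
  (1,7): δ = 84.20°  ·
  (2,3): δ = 115.20°  ·
  (2,4): δ = 24.73°  ✓
  (2,5): δ = 4.26°  ✓
  (2,6): δ = 11.89°  ✓
  (2,7): δ = 37.25°  ✓
  (3,4): δ = 89.53°  ·
  (3,5): δ = 69.06°  ·
  (3,6): δ = 52.90°  ·
  (3,7): δ = 27.55°  ✓
  (4,5): δ = 159.53°  ·
  (4,6): δ = 143.37°  ·
  (4,7): δ = 118.02°  ·
  (5,6): δ = 163.84°  ·
  (5,7): δ = 138.49°  ·
  (6,7): δ = 154.65°  ·
antipodal pairs: 8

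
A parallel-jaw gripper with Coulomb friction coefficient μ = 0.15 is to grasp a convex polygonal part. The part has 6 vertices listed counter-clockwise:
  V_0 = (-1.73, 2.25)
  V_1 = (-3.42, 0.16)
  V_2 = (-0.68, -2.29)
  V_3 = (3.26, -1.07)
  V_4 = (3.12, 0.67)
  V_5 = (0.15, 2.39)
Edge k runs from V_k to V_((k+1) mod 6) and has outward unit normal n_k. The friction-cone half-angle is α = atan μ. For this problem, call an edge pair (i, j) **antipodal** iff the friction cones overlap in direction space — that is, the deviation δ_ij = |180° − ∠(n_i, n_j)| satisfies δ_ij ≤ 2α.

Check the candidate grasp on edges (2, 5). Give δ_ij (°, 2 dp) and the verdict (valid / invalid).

α = atan 0.15 = 8.53°;  2α = 17.06°
edge 2: e_2 = (+3.94, +1.22);  n_2 = (+0.2958, -0.9553)
edge 5: e_5 = (-1.88, -0.14);  n_5 = (-0.0743, +0.9972)
∠(n_2, n_5) = 167.05°
δ = |180° − 167.05°| = 12.95°
12.95° ≤ 2α = 17.06°  →  valid

δ = 12.95°, valid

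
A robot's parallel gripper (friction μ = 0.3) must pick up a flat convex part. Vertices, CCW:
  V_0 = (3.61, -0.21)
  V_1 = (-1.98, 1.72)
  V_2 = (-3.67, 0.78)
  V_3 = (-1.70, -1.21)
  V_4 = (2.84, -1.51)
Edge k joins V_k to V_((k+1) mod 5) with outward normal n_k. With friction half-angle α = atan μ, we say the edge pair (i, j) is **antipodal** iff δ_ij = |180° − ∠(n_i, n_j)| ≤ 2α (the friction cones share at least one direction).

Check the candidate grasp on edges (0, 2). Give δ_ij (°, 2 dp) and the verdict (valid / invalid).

δ = 26.24°, valid

α = atan 0.3 = 16.70°;  2α = 33.40°
edge 0: e_0 = (-5.59, +1.93);  n_0 = (+0.3264, +0.9452)
edge 2: e_2 = (+1.97, -1.99);  n_2 = (-0.7107, -0.7035)
∠(n_0, n_2) = 153.76°
δ = |180° − 153.76°| = 26.24°
26.24° ≤ 2α = 33.40°  →  valid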